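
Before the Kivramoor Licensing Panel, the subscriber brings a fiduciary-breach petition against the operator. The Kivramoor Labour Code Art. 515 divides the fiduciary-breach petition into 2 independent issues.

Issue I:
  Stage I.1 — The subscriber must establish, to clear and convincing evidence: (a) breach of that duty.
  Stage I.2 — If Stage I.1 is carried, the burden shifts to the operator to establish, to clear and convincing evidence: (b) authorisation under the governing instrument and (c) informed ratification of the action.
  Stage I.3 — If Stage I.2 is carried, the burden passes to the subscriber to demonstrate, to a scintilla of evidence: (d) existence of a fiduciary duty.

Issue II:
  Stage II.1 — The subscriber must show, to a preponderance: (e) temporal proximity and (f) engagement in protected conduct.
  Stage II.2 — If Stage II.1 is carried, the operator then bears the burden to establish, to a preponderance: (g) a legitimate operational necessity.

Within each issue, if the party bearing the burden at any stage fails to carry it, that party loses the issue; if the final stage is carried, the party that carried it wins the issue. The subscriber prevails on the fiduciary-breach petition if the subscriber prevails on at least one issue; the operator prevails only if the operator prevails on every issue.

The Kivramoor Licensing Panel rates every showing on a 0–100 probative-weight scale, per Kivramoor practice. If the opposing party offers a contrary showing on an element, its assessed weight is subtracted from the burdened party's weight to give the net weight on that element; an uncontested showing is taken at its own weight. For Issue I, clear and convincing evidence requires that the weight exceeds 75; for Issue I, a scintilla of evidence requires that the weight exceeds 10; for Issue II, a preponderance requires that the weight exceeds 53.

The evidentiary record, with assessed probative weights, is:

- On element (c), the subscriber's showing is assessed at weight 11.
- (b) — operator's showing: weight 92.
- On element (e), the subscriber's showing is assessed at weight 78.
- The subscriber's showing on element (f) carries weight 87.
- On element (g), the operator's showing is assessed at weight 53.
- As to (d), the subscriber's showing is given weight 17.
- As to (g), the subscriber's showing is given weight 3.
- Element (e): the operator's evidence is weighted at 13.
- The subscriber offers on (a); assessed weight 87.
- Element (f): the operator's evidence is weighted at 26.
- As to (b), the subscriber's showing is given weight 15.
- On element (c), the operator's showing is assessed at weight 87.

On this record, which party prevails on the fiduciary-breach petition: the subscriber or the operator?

subscriber

— Issue I —
Stage I.1 — burden on subscriber; standard: clear and convincing evidence (weight exceeds 75).
    (a): 87 > 75 [met]
  Stage I.1 is satisfied; the onus moves to the operator.
Stage I.2 — burden on operator; standard: clear and convincing evidence (weight exceeds 75).
    (b): 92 − 15 = 77 > 75 [met]
    (c): 87 − 11 = 76 > 75 [met]
  The operator carries Stage I.2; the subscriber now bears the burden.
Stage I.3 — burden on subscriber; standard: a scintilla of evidence (weight exceeds 10).
    (d): 17 > 10 [met]
  Stage I.3 carried; the final stage is satisfied.
All stages carried — the subscriber prevails on this issue.
— Issue II —
Stage II.1 (subscriber, a preponderance, weight exceeds 53): (e) net 78−13=65 > 53 — meets; (f) net 87−26=61 > 53 — meets.
  All elements met. The burden passes to the operator.
Stage II.2 (operator, a preponderance, weight exceeds 53): (g) net 53−3=50 ≤ 53 — fails.
  The operator does not carry Stage II.2.
The analysis ends at Stage II.2; the subscriber prevails on this issue.
Per-issue: Issue I → subscriber; Issue II → subscriber. The subscriber must prevail on at least one issue; overall, the subscriber prevails.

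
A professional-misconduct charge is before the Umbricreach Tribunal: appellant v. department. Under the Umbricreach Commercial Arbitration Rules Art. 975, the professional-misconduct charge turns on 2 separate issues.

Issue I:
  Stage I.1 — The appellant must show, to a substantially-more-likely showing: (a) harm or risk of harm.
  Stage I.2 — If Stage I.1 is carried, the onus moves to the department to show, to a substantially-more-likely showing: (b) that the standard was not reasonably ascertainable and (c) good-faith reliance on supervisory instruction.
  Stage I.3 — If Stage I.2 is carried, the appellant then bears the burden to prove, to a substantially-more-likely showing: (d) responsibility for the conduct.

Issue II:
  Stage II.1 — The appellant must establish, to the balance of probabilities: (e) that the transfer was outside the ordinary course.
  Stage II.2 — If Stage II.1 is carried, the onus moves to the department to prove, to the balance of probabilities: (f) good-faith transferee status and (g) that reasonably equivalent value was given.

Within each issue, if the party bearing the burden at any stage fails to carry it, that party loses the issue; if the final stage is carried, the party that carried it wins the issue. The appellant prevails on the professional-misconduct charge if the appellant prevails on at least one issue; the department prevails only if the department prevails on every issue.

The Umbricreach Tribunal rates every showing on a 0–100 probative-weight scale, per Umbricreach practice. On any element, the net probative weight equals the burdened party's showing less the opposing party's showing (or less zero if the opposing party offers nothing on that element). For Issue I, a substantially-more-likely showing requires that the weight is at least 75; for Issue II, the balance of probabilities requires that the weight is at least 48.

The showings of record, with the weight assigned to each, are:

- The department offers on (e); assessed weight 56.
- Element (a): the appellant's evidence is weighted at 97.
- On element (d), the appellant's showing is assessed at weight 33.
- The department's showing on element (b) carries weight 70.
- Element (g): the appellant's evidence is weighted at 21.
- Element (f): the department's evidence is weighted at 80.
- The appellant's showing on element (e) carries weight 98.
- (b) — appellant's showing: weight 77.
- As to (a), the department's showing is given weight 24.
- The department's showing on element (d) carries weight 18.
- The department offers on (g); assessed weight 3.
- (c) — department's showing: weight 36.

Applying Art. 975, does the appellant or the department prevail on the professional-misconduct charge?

— Issue I —
At Stage I.1 the appellant must meet a substantially-more-likely showing (weight is at least 75): on (a) the weight is 97 less the opposing 24 gives net 73, < 75, so (a) does not meet the standard.
  The appellant does not carry Stage I.1.
The analysis ends at Stage I.1; the department prevails on this issue.
— Issue II —
Stage II.1 — burden on appellant; standard: the balance of probabilities (weight is at least 48).
    (e): 98 − 56 = 42 < 48 [not met]
  The appellant does not carry Stage II.1.
The analysis ends at Stage II.1; the department prevails on this issue.
Per-issue: Issue I → department; Issue II → department. The appellant must prevail on at least one issue; overall, the department prevails.

department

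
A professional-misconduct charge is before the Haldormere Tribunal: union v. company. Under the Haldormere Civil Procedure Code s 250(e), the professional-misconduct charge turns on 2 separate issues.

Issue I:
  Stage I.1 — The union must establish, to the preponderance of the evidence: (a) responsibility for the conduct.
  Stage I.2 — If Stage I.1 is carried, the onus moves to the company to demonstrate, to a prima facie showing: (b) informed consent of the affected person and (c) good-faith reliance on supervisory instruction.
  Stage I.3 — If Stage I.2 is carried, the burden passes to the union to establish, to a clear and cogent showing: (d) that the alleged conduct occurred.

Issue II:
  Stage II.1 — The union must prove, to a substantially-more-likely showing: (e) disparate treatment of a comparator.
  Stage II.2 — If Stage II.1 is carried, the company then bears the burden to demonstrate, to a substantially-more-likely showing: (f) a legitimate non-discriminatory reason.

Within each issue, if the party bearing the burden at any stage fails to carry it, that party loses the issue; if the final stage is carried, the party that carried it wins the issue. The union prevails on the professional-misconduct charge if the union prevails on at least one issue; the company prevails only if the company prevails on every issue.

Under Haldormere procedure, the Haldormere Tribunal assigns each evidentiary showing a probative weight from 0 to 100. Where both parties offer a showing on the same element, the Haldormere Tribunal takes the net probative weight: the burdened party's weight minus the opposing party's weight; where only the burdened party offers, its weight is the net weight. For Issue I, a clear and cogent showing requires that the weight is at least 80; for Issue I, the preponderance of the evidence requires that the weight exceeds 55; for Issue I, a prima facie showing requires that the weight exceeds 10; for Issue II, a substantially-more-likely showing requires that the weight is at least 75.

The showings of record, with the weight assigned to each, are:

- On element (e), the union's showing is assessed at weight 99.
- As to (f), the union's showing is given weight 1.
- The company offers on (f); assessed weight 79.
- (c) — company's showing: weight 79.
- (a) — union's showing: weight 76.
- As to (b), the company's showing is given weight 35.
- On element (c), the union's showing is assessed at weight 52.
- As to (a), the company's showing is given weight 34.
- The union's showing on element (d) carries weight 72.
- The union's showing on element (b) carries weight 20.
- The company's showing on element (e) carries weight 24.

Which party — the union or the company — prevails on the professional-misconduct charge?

— Issue I —
At Stage I.1 the union must meet the preponderance of the evidence (weight exceeds 55): on (a) the weight is 76 less the opposing 34 gives net 42, which does not exceed 55, so (a) does not meet the standard.
  Not every element is met, so the union fails to carry Stage I.1.
The analysis ends at Stage I.1; the company prevails on this issue.
— Issue II —
At Stage II.1 the union must meet a substantially-more-likely showing (weight is at least 75): on (e) the weight is 99 less the opposing 24 gives net 75, which does reach 75, so (e) meets the standard.
  Stage II.1 carried; the burden shifts to the company.
At Stage II.2 the company must meet a substantially-more-likely showing (weight is at least 75): on (f) the weight is 79 less the opposing 1 gives net 78, ≥ 75, so (f) meets the standard.
  The company carries the last stage.
Every stage carried; the company prevails on this issue.
Per-issue: Issue I → company; Issue II → company. The union must prevail on at least one issue; overall, the company prevails.

company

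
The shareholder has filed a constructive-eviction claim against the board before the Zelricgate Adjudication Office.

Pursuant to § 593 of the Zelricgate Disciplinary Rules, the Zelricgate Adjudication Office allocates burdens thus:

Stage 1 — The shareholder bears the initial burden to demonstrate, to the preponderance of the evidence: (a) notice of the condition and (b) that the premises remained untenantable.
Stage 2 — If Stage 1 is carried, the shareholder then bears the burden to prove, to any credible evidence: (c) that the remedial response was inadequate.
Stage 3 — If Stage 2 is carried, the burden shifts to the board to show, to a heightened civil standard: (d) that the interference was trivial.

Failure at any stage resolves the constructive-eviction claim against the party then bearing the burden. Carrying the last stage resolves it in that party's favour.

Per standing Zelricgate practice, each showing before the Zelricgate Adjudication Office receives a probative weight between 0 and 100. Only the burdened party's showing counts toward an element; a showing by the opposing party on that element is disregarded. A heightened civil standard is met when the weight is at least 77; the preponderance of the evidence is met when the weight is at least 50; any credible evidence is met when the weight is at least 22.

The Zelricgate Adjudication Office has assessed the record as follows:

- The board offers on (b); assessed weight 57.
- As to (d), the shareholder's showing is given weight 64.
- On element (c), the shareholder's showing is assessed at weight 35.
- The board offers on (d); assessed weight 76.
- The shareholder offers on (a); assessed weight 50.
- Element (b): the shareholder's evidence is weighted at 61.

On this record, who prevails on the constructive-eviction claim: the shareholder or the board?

shareholder

Stage 1 — burden on shareholder; standard: the preponderance of the evidence (weight is at least 50).
    (a): 50 ≥ 50 [met]
    (b): 61 (board's 57 disregarded) ≥ 50 [met]
  Stage 1 is satisfied; the shareholder continues to bear the burden.
Stage 2 — burden on shareholder; standard: any credible evidence (weight is at least 22).
    (c): 35 ≥ 22 [met]
  All elements met. The burden passes to the board.
Stage 3 — burden on board; standard: a heightened civil standard (weight is at least 77).
    (d): 76 (shareholder's 64 disregarded) < 77 [not met]
  The board does not carry Stage 3.
The analysis ends at Stage 3; the shareholder prevails.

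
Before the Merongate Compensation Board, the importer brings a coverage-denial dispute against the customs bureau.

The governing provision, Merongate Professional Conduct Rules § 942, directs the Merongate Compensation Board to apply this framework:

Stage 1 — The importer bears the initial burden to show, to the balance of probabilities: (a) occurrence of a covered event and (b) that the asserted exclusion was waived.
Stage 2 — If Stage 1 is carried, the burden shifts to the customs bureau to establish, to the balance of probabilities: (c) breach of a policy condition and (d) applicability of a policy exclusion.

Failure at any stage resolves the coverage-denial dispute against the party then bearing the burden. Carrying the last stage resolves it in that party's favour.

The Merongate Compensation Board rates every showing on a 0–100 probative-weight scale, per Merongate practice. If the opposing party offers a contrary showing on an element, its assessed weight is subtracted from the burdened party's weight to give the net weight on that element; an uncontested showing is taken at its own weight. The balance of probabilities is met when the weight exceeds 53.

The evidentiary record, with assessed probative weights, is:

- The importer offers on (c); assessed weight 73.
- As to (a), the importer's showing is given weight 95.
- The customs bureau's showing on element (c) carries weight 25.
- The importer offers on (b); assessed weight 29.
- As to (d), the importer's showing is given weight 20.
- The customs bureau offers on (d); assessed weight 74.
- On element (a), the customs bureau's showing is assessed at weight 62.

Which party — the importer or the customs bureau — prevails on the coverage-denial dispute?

customs bureau

Stage 1 (importer, the balance of probabilities, weight exceeds 53): (a) net 95−62=33 ≤ 53 — fails; (b) 29 ≤ 53 — fails.
  Stage 1 not carried; the importer fails its burden.
The analysis ends at Stage 1; the customs bureau prevails.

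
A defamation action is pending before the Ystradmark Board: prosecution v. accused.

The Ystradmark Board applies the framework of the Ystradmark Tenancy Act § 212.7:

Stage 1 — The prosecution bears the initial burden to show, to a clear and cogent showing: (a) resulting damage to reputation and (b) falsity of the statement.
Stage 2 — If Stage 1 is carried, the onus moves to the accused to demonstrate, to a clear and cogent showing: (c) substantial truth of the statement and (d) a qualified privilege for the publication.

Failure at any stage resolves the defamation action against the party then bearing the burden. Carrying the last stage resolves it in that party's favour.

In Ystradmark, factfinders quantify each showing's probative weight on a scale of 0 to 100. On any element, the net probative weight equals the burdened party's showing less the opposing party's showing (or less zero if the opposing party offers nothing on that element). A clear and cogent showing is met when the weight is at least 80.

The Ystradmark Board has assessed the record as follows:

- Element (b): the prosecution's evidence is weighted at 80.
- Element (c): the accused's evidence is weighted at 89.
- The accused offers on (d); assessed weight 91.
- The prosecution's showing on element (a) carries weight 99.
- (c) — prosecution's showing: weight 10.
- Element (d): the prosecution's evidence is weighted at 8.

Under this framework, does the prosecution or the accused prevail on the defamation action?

At Stage 1 the prosecution must meet a clear and cogent showing (weight is at least 80): on (a) the weight is 99, ≥ 80, so (a) meets the standard; on (b) the weight is 80, which does reach 80, so (b) meets the standard.
  Stage 1 is satisfied; the onus moves to the accused.
At Stage 2 the accused must meet a clear and cogent showing (weight is at least 80): on (c) the weight is 89 less the opposing 10 gives net 79, < 80, so (c) does not meet the standard; on (d) the weight is 91 less the opposing 8 gives net 83, ≥ 80, so (d) meets the standard.
  The accused does not carry Stage 2.
So the prosecution prevails.

prosecution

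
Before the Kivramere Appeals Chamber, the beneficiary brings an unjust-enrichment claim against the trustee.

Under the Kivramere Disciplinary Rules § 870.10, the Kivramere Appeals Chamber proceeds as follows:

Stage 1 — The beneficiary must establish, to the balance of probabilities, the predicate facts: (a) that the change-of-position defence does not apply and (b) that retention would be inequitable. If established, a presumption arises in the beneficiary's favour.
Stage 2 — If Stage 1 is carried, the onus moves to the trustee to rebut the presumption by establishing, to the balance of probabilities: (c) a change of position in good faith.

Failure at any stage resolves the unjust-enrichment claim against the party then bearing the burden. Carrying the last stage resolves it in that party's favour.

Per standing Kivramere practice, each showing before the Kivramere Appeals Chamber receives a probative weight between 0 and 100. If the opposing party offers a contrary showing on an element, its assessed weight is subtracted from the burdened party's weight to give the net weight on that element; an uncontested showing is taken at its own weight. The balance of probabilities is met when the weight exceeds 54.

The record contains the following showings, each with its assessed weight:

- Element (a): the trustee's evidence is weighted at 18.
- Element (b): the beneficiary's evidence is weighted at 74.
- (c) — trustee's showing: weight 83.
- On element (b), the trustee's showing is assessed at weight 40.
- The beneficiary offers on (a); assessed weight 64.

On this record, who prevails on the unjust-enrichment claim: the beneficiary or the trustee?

Stage 1 — burden on beneficiary; standard: the balance of probabilities (weight exceeds 54).
    (a): 64 − 18 = 46 ≤ 54 [not met]
    (b): 74 − 40 = 34 ≤ 54 [not met]
  Stage 1 not carried; the beneficiary fails its burden.
The trustee prevails.

trustee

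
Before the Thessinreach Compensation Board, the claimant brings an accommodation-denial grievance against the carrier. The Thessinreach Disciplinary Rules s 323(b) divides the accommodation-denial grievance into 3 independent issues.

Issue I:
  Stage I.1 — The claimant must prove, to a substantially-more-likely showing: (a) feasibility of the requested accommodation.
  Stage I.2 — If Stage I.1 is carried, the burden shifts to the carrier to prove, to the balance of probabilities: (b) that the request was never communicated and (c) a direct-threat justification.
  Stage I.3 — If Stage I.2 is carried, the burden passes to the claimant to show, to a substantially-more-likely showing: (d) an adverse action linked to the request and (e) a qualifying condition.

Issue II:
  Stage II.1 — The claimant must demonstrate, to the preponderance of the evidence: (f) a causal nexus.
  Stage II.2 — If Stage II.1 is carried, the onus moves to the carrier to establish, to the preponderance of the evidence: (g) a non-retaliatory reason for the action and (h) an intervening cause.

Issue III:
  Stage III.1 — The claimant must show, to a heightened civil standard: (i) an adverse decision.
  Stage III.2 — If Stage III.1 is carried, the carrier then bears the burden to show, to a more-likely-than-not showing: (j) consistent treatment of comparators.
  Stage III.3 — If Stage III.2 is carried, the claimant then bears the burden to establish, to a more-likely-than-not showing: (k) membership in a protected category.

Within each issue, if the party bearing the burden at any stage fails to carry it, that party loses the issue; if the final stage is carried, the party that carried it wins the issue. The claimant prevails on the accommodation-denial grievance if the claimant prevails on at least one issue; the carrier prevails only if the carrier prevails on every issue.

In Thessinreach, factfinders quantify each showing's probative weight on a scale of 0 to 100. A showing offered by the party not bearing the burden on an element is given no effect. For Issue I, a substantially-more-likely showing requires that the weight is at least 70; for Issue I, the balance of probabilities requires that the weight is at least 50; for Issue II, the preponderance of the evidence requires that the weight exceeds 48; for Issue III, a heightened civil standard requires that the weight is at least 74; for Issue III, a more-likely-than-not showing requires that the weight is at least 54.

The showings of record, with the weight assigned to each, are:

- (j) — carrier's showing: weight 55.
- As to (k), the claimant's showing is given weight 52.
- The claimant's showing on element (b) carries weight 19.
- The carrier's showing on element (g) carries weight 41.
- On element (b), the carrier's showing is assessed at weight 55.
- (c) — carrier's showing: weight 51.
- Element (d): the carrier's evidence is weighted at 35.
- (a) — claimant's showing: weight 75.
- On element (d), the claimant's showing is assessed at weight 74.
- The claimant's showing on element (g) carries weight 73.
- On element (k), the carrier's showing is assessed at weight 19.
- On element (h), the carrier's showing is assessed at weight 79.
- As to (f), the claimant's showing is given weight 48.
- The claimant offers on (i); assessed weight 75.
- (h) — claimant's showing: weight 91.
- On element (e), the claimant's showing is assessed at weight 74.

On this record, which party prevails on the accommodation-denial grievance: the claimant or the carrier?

— Issue I —
Stage I.1 (claimant, a substantially-more-likely showing, weight is at least 70): (a) 75 ≥ 70 — meets.
  Stage I.1 is satisfied; the onus moves to the carrier.
Stage I.2 (carrier, the balance of probabilities, weight is at least 50): (b) 55 (claimant's 19 disregarded) ≥ 50 — meets; (c) 51 ≥ 50 — meets.
  Stage I.2 carried; the burden shifts to the claimant.
Stage I.3 (claimant, a substantially-more-likely showing, weight is at least 70): (d) 74 (carrier's 35 disregarded) ≥ 70 — meets; (e) 74 ≥ 70 — meets.
  All elements met at the final stage.
Every stage carried; the claimant prevails on this issue.
— Issue II —
Stage II.1 — burden on claimant; standard: the preponderance of the evidence (weight exceeds 48).
    (f): 48 ≤ 48 [not met]
  Stage II.1 not carried; the claimant fails its burden.
The analysis ends at Stage II.1; the carrier prevails on this issue.
— Issue III —
Stage III.1 — burden on claimant; standard: a heightened civil standard (weight is at least 74).
    (i): 75 ≥ 74 [met]
  All elements met. The burden passes to the carrier.
Stage III.2 — burden on carrier; standard: a more-likely-than-not showing (weight is at least 54).
    (j): 55 ≥ 54 [met]
  The carrier carries Stage III.2; the claimant now bears the burden.
Stage III.3 — burden on claimant; standard: a more-likely-than-not showing (weight is at least 54).
    (k): 52 (carrier's 19 disregarded) < 54 [not met]
  The claimant does not carry Stage III.3.
The carrier prevails on this issue.
Per-issue: Issue I → claimant; Issue II → carrier; Issue III → carrier. The claimant must prevail on at least one issue; overall, the claimant prevails.

claimant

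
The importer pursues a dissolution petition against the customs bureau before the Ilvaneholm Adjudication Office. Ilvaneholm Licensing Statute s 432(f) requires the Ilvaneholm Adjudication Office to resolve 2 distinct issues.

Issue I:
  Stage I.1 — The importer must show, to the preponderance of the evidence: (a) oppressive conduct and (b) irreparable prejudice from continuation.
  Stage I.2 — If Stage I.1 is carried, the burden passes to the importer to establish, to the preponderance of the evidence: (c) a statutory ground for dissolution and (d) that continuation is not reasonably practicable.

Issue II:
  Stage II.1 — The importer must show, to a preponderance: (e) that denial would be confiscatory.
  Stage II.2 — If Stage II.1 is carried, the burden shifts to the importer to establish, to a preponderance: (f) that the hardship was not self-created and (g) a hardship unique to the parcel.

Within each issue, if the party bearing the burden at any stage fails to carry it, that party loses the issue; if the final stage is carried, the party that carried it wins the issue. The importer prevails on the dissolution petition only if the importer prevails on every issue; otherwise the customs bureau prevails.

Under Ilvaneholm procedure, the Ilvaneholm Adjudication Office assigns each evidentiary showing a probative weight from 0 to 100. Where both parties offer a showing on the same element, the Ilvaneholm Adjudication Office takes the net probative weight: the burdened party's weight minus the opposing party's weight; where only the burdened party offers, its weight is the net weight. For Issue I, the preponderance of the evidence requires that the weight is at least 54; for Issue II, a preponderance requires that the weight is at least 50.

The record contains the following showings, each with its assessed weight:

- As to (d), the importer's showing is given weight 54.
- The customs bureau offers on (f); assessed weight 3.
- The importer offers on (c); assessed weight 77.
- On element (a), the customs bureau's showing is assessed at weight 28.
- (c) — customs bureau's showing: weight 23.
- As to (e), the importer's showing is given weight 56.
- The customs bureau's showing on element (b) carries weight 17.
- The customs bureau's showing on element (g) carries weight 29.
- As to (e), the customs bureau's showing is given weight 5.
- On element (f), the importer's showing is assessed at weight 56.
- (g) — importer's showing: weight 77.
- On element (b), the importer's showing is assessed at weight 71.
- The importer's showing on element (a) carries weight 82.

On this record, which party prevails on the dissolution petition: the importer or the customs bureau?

customs bureau

— Issue I —
Stage I.1 — burden on importer; standard: the preponderance of the evidence (weight is at least 54).
    (a): 82 − 28 = 54 ≥ 54 [met]
    (b): 71 − 17 = 54 ≥ 54 [met]
  Stage I.1 carried; the burden remains with the importer.
Stage I.2 — burden on importer; standard: the preponderance of the evidence (weight is at least 54).
    (c): 77 − 23 = 54 ≥ 54 [met]
    (d): 54 ≥ 54 [met]
  The importer carries the last stage.
With every stage satisfied, the importer prevails on this issue.
— Issue II —
At Stage II.1 the importer must meet a preponderance (weight is at least 50): on (e) the weight is 56 less the opposing 5 gives net 51, which does reach 50, so (e) meets the standard.
  All elements met. The importer retains the burden for Stage II.2.
At Stage II.2 the importer must meet a preponderance (weight is at least 50): on (f) the weight is 56 less the opposing 3 gives net 53, ≥ 50, so (f) meets the standard; on (g) the weight is 77 less the opposing 29 gives net 48, which does not reach 50, so (g) does not meet the standard.
  Stage II.2 not carried; the importer fails its burden.
The analysis ends at Stage II.2; the customs bureau prevails on this issue.
Per-issue: Issue I → importer; Issue II → customs bureau. The importer must prevail on every issue; overall, the customs bureau prevails.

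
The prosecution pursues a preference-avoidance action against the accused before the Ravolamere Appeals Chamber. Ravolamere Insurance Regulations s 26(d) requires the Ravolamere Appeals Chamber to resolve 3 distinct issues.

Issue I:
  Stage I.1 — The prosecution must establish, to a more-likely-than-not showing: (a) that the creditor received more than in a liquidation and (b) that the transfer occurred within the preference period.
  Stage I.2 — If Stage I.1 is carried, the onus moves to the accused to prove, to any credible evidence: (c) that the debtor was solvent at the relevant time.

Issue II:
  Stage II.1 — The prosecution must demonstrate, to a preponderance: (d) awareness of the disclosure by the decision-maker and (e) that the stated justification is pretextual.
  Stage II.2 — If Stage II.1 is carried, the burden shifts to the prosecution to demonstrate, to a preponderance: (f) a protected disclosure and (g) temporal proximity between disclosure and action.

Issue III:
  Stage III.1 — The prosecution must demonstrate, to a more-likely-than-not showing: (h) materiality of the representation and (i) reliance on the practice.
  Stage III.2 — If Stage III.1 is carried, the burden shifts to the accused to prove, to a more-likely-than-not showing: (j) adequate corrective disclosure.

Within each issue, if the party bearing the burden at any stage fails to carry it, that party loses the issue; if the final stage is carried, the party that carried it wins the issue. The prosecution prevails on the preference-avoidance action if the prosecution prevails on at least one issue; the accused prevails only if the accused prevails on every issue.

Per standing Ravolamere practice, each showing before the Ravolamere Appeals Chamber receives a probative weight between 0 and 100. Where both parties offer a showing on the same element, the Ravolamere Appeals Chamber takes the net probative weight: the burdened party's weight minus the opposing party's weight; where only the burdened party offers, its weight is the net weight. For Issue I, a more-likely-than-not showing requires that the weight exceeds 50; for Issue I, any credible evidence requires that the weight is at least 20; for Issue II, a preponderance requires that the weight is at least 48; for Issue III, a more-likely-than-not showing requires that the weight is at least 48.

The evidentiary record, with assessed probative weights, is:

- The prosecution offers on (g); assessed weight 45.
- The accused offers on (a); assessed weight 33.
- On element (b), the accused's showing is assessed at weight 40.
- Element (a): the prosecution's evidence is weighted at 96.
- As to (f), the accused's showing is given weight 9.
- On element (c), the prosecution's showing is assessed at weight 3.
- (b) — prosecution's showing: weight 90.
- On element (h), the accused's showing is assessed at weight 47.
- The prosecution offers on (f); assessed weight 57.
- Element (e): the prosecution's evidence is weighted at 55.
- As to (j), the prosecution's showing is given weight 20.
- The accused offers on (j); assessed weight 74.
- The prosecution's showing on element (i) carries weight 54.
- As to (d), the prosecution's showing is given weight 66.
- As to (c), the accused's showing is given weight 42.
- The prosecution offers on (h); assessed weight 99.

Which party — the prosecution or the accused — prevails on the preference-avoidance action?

— Issue I —
At Stage I.1 the prosecution must meet a more-likely-than-not showing (weight exceeds 50): on (a) the weight is 96 less the opposing 33 gives net 63, which does exceed 50, so (a) meets the standard; on (b) the weight is 90 less the opposing 40 gives net 50, which does not exceed 50, so (b) does not meet the standard.
  Stage I.1 not carried; the prosecution fails its burden.
The analysis ends at Stage I.1; the accused prevails on this issue.
— Issue II —
Stage II.1 (prosecution, a preponderance, weight is at least 48): (d) 66 ≥ 48 — meets; (e) 55 ≥ 48 — meets.
  Stage II.1 carried; the burden remains with the prosecution.
Stage II.2 (prosecution, a preponderance, weight is at least 48): (f) net 57−9=48 ≥ 48 — meets; (g) 45 < 48 — fails.
  Not every element is met, so the prosecution fails to carry Stage II.2.
The analysis ends at Stage II.2; the accused prevails on this issue.
— Issue III —
Stage III.1 (prosecution, a more-likely-than-not showing, weight is at least 48): (h) net 99−47=52 ≥ 48 — meets; (i) 54 ≥ 48 — meets.
  All elements met. The burden passes to the accused.
Stage III.2 (accused, a more-likely-than-not showing, weight is at least 48): (j) net 74−20=54 ≥ 48 — meets.
  Stage III.2 carried; the final stage is satisfied.
Every stage carried; the accused prevails on this issue.
Per-issue: Issue I → accused; Issue II → accused; Issue III → accused. The prosecution must prevail on at least one issue; overall, the accused prevails.

accused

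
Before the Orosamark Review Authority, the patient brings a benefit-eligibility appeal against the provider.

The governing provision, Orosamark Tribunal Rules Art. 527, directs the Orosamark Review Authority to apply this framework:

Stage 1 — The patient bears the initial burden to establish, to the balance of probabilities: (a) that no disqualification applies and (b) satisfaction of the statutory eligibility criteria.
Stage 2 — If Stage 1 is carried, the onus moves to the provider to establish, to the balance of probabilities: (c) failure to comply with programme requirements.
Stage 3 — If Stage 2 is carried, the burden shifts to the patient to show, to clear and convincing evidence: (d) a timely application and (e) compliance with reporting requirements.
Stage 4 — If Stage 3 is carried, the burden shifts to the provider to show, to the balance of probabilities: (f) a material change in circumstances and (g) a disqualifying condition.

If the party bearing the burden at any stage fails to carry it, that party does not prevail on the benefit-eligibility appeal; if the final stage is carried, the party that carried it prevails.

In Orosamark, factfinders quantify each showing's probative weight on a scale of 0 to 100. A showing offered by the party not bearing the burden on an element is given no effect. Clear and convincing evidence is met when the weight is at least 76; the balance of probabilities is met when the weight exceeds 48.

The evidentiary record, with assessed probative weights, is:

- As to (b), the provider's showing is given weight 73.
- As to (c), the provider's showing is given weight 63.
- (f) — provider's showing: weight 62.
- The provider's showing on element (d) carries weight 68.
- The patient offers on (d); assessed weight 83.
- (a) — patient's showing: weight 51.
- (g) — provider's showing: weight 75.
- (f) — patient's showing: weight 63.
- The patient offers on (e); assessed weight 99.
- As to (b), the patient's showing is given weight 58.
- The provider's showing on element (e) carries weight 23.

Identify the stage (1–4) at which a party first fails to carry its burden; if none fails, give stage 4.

stage 4

At Stage 1 the patient must meet the balance of probabilities (weight exceeds 48): on (a) the weight is 51, which does exceed 48, so (a) meets the standard; on (b) the weight is 58 (the provider's 73 is given no effect), > 48, so (b) meets the standard.
  Stage 1 carried; the burden shifts to the provider.
At Stage 2 the provider must meet the balance of probabilities (weight exceeds 48): on (c) the weight is 63, > 48, so (c) meets the standard.
  All elements met. The burden passes to the patient.
At Stage 3 the patient must meet clear and convincing evidence (weight is at least 76): on (d) the weight is 83 (the provider's 68 is given no effect), ≥ 76, so (d) meets the standard; on (e) the weight is 99 (the provider's 23 is given no effect), ≥ 76, so (e) meets the standard.
  Stage 3 carried; the burden shifts to the provider.
At Stage 4 the provider must meet the balance of probabilities (weight exceeds 48): on (f) the weight is 62 (the patient's 63 is given no effect), which does exceed 48, so (f) meets the standard; on (g) the weight is 75, which does exceed 48, so (g) meets the standard.
  The provider carries the last stage.
All stages carried — the provider prevails.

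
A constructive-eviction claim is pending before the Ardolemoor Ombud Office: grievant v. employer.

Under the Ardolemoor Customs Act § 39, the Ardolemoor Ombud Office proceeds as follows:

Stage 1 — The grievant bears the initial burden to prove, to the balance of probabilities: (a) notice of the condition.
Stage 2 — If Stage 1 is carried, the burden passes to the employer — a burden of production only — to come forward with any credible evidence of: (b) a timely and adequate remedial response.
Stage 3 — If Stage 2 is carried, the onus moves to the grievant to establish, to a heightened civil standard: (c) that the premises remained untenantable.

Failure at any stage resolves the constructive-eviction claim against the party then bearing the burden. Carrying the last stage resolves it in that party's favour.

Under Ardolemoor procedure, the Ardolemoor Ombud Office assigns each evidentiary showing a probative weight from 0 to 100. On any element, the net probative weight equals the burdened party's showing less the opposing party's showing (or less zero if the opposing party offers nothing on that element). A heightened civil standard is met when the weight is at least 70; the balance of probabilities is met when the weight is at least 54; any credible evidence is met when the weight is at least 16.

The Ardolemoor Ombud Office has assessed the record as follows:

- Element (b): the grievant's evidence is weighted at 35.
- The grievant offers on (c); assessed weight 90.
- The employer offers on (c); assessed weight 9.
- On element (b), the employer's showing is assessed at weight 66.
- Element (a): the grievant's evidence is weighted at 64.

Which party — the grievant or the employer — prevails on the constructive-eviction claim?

Stage 1 (grievant, the balance of probabilities, weight is at least 54): (a) 64 ≥ 54 — meets.
  All elements met. The burden passes to the employer.
Stage 2 (employer, any credible evidence, weight is at least 16): (b) net 66−35=31 ≥ 16 — meets.
  Stage 2 is satisfied; the onus moves to the grievant.
Stage 3 (grievant, a heightened civil standard, weight is at least 70): (c) net 90−9=81 ≥ 70 — meets.
  Stage 3 carried; the final stage is satisfied.
All stages carried — the grievant prevails.

grievant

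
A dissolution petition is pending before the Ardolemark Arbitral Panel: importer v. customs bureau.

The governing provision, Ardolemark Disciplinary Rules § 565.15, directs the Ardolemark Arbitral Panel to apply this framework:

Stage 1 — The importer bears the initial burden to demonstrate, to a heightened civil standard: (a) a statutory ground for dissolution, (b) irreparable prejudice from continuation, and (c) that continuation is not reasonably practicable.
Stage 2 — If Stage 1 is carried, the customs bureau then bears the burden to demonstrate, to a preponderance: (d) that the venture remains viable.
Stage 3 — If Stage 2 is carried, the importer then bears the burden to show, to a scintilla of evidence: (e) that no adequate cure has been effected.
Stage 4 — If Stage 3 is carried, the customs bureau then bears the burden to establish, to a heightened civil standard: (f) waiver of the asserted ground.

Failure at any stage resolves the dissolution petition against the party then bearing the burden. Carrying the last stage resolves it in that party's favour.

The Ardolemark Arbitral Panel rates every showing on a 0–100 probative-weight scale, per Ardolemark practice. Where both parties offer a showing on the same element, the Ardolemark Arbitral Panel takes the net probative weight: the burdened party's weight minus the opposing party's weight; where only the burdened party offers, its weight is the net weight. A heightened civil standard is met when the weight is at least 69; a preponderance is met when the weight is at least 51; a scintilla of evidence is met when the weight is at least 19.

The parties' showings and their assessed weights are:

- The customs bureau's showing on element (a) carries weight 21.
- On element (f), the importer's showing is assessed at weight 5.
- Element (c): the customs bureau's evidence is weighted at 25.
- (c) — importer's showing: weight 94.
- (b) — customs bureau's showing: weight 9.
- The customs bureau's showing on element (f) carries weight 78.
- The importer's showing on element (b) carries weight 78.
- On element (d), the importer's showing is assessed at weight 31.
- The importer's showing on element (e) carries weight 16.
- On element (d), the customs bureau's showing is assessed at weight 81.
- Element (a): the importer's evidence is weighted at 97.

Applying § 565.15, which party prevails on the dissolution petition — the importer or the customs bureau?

importer

Stage 1 (importer, a heightened civil standard, weight is at least 69): (a) net 97−21=76 ≥ 69 — meets; (b) net 78−9=69 ≥ 69 — meets; (c) net 94−25=69 ≥ 69 — meets.
  All elements met. The burden passes to the customs bureau.
Stage 2 (customs bureau, a preponderance, weight is at least 51): (d) net 81−31=50 < 51 — fails.
  Stage 2 not carried; the customs bureau fails its burden.
So the importer prevails.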